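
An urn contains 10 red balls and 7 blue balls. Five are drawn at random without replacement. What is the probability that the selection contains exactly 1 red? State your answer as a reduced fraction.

25/442

Total number of selections: C(17,5) = 6188.
Selections with exactly 1 red: choose 1 of the 10 red and 4 of the 7 blue, C(10,1)·C(7,4) = 10·35 = 350.
Probability = 350/6188 = 25/442.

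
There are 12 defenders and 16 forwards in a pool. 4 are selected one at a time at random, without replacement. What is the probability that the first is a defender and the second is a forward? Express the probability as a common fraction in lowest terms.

16/63

Multiply the conditional probabilities at each draw: 12/28 · 16/27 = 192/756 = 16/63.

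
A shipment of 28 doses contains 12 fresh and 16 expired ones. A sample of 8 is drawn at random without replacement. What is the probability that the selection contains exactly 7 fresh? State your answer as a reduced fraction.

The sample space is all 8-subsets of the 28: C(28,8) = 3108105.
Selections with exactly 7 fresh: choose 7 of the 12 fresh and 1 of the 16 expired, C(12,7)·C(16,1) = 792·16 = 12672.
Probability = 12672/3108105 = 128/31395.

128/31395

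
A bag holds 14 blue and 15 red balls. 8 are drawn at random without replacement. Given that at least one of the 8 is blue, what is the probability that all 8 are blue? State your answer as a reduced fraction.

Work in counts. Selections with at least one blue: C(29,8) − C(15,8) = 4292145 − 6435 = 4285710.
Of those, selections where all 8 are blue: C(14,8) = 3003.
Conditional probability = 3003/4285710 = 7/9990.

7/9990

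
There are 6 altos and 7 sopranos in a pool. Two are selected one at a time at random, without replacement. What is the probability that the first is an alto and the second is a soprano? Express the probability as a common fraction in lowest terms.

7/26

Multiply the conditional probabilities at each draw: 6/13 · 7/12 = 42/156 = 7/26.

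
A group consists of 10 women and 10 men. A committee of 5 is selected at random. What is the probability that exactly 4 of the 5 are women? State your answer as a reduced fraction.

There are C(20,5) = 15504 ways to choose 5 from 20.
Selections with exactly 4 women: choose 4 of the 10 women and 1 of the 10 men, C(10,4)·C(10,1) = 210·10 = 2100.
Probability = 2100/15504 = 175/1292.

175/1292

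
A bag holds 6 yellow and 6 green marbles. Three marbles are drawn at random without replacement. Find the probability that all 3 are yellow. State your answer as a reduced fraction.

1/11

There are C(12,3) = 220 possible selections.
Selections with all yellow: C(6,3) = 20.
Probability = 20/220 = 1/11.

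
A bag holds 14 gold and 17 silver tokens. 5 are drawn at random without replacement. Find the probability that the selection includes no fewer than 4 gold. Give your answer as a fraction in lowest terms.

There are C(31,5) = 169911 ways to choose the 5.
Favorable selections (no fewer than 4 gold): C(14,4)·C(17,1) + C(14,5)·C(17,0) = 17017 + 2002 = 19019.
Probability = 19019/169911 = 2717/24273.

2717/24273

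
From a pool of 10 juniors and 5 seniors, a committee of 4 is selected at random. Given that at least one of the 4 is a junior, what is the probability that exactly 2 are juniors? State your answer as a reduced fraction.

Work in counts. Selections with at least one junior: C(15,4) − C(5,4) = 1365 − 5 = 1360.
Of those, selections where exactly 2 are juniors: C(10,2)·C(5,2) = 45·10 = 450.
Conditional probability = 450/1360 = 45/136.

45/136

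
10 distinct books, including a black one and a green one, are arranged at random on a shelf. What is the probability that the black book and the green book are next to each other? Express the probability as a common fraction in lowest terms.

1/5

There are 10! = 3628800 arrangements.
Treat the black book and the green book as a block: 9! arrangements of the blocks × 2 orders within the block = 2·362880 = 725760.
Probability = 725760/3628800 = 1/5.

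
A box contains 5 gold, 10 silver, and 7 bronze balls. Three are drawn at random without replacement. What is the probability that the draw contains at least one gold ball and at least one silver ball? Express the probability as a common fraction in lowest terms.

135/308

There are C(22,3) = 1540 possible draws.
By inclusion-exclusion on the complements, draws missing all gold or all silver: C(17,3) + C(12,3) − C(7,3) = 680 + 220 − 35 = 865.
So draws with at least one of each: 1540 − 865 = 675, probability 675/1540 = 135/308.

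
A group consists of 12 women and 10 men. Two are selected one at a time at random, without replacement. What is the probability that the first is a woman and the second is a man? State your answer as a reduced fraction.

20/77

Multiply the conditional probabilities at each draw: 12/22 · 10/21 = 120/462 = 20/77.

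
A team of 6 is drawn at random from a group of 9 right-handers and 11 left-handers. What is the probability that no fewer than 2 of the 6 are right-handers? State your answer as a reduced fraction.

569/646

Total selections: C(20,6) = 38760.
Favorable selections (no fewer than 2 right-handers): C(9,2)·C(11,4) + C(9,3)·C(11,3) + C(9,4)·C(11,2) + C(9,5)·C(11,1) + C(9,6)·C(11,0) = 11880 + 13860 + 6930 + 1386 + 84 = 34140.
Probability = 34140/38760 = 569/646.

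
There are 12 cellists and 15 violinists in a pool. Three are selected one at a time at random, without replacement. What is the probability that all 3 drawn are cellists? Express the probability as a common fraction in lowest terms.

44/585

Multiply the conditional probabilities at each draw: 12/27 · 11/26 · 10/25 = 1320/17550 = 44/585.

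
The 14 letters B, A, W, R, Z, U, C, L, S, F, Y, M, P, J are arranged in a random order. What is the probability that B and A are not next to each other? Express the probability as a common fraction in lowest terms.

6/7

There are 14! = 87178291200 arrangements.
Arrangements with B and A adjacent: 2·13! = 12454041600.
So not adjacent: 87178291200 − 12454041600 = 74724249600, probability 74724249600/87178291200 = 6/7.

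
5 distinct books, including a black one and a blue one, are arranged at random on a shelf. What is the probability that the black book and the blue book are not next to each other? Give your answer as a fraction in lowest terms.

There are 5! = 120 arrangements.
Arrangements with the black book and the blue book adjacent: 2·4! = 48.
So not adjacent: 120 − 48 = 72, probability 72/120 = 3/5.

3/5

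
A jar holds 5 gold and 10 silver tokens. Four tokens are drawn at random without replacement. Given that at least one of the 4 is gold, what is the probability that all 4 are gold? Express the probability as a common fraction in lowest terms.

Work in counts. Selections with at least one gold: C(15,4) − C(10,4) = 1365 − 210 = 1155.
Of those, selections where all 4 are gold: C(5,4) = 5.
Conditional probability = 5/1155 = 1/231.

1/231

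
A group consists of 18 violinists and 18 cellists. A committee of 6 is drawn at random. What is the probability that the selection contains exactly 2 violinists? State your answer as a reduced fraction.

Total number of selections: C(36,6) = 1947792.
Selections with exactly 2 violinists: choose 2 of the 18 violinists and 4 of the 18 cellists, C(18,2)·C(18,4) = 153·3060 = 468180.
Probability = 468180/1947792 = 2295/9548.

2295/9548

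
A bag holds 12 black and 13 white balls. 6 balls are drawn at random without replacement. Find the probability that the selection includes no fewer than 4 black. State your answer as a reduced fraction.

453/1610

Total selections: C(25,6) = 177100.
Favorable selections (no fewer than 4 black): C(12,4)·C(13,2) + C(12,5)·C(13,1) + C(12,6)·C(13,0) = 38610 + 10296 + 924 = 49830.
Probability = 49830/177100 = 453/1610.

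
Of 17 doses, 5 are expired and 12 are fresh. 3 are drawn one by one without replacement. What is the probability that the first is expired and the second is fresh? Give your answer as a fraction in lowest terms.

15/68

Multiply the conditional probabilities at each draw: 5/17 · 12/16 = 60/272 = 15/68.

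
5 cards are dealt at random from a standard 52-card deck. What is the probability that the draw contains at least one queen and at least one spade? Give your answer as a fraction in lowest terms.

229297/866320

There are C(52,5) = 2598960 possible draws.
By inclusion-exclusion on the complements, draws missing all queens or all spades: C(48,5) + C(39,5) − C(36,5) = 1712304 + 575757 − 376992 = 1911069.
So draws with at least one of each: 2598960 − 1911069 = 687891, probability 687891/2598960 = 229297/866320.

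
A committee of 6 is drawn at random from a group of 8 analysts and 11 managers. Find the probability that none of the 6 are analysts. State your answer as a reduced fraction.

11/646

There are C(19,6) = 27132 possible selections.
Selections with no analysts (all managers): C(11,6) = 462.
Probability = 462/27132 = 11/646.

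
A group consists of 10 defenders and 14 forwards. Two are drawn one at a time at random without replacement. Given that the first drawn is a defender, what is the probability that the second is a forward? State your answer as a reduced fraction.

After removing one defender, 23 remain: 9 defenders and 14 forwards.
So the probability the next is a forward is 14/23.

14/23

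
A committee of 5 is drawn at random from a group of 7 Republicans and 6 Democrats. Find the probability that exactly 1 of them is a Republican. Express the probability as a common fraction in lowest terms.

35/429

Total number of selections: C(13,5) = 1287.
Selections with exactly 1 Republican: choose 1 of the 7 Republicans and 4 of the 6 Democrats, C(7,1)·C(6,4) = 7·15 = 105.
Probability = 105/1287 = 35/429.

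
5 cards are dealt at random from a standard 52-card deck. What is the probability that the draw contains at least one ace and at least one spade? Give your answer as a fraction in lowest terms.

There are C(52,5) = 2598960 possible draws.
By inclusion-exclusion on the complements, draws missing all aces or all spades: C(48,5) + C(39,5) − C(36,5) = 1712304 + 575757 − 376992 = 1911069.
So draws with at least one of each: 2598960 − 1911069 = 687891, probability 687891/2598960 = 229297/866320.

229297/866320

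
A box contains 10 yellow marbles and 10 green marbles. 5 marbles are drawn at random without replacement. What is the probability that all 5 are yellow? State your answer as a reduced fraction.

21/1292

There are C(20,5) = 15504 possible selections.
Selections with all yellow: C(10,5) = 252.
Probability = 252/15504 = 21/1292.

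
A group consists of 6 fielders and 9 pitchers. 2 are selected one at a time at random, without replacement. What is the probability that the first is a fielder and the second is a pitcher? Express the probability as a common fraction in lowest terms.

9/35

Multiply the conditional probabilities at each draw: 6/15 · 9/14 = 54/210 = 9/35.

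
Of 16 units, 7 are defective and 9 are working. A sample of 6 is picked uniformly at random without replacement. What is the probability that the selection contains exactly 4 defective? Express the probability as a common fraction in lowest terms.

45/286

The sample space is all 6-subsets of the 16: C(16,6) = 8008.
Selections with exactly 4 defective: choose 4 of the 7 defective and 2 of the 9 working, C(7,4)·C(9,2) = 35·36 = 1260.
Probability = 1260/8008 = 45/286.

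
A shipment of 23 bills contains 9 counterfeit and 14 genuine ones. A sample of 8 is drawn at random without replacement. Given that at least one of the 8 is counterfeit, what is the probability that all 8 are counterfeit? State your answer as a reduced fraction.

3/162437

Work in counts. Selections with at least one counterfeit: C(23,8) − C(14,8) = 490314 − 3003 = 487311.
Of those, selections where all 8 are counterfeit: C(9,8) = 9.
Conditional probability = 9/487311 = 3/162437.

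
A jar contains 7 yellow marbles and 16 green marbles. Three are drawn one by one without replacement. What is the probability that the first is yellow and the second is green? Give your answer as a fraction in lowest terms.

Multiply the conditional probabilities at each draw: 7/23 · 16/22 = 112/506 = 56/253.

56/253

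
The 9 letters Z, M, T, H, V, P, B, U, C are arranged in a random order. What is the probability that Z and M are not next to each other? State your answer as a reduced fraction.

7/9

There are 9! = 362880 arrangements.
Arrangements with Z and M adjacent: 2·8! = 80640.
So not adjacent: 362880 − 80640 = 282240, probability 282240/362880 = 7/9.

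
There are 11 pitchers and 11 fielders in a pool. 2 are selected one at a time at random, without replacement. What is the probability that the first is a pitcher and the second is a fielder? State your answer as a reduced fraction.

11/42

Multiply the conditional probabilities at each draw: 11/22 · 11/21 = 121/462 = 11/42.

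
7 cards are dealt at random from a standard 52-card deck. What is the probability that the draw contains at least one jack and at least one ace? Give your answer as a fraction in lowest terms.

3105873/16723070

There are C(52,7) = 133784560 possible draws.
By inclusion-exclusion on the complements, draws missing all jacks or all aces: C(48,7) + C(48,7) − C(44,7) = 73629072 + 73629072 − 38320568 = 108937576.
So draws with at least one of each: 133784560 − 108937576 = 24846984, probability 24846984/133784560 = 3105873/16723070.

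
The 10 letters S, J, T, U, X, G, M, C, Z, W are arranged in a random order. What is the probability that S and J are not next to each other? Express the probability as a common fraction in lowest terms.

4/5

There are 10! = 3628800 arrangements.
Arrangements with S and J adjacent: 2·9! = 725760.
So not adjacent: 3628800 − 725760 = 2903040, probability 2903040/3628800 = 4/5.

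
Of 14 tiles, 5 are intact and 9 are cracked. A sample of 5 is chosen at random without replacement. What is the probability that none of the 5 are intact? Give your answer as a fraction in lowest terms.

9/143

There are C(14,5) = 2002 possible selections.
Selections with no intact (all cracked): C(9,5) = 126.
Probability = 126/2002 = 9/143.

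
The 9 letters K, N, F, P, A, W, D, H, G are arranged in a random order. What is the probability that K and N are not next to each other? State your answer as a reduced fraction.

There are 9! = 362880 arrangements.
Arrangements with K and N adjacent: 2·8! = 80640.
So not adjacent: 362880 − 80640 = 282240, probability 282240/362880 = 7/9.

7/9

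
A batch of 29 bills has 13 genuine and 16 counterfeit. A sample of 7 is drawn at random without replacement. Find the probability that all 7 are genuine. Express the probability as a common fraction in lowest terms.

11/10005

There are C(29,7) = 1560780 possible selections.
Selections with all genuine: C(13,7) = 1716.
Probability = 1716/1560780 = 11/10005.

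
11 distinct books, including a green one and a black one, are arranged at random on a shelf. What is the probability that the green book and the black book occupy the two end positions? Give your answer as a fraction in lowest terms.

1/55

There are 11! = 39916800 arrangements.
Place the green book and the black book at the ends in 2 ways, arrange the remaining 9 in 9! = 362880 ways: 2·362880 = 725760.
Probability = 725760/39916800 = 1/55.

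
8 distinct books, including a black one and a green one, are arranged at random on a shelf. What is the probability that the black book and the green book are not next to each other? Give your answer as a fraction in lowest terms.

There are 8! = 40320 arrangements.
Arrangements with the black book and the green book adjacent: 2·7! = 10080.
So not adjacent: 40320 − 10080 = 30240, probability 30240/40320 = 3/4.

3/4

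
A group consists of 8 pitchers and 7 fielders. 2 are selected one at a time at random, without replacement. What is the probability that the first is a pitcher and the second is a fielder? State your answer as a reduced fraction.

Multiply the conditional probabilities at each draw: 8/15 · 7/14 = 56/210 = 4/15.

4/15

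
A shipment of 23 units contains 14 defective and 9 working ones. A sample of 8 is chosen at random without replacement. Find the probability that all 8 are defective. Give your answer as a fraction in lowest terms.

91/14858

There are C(23,8) = 490314 possible selections.
Selections with all defective: C(14,8) = 3003.
Probability = 3003/490314 = 91/14858.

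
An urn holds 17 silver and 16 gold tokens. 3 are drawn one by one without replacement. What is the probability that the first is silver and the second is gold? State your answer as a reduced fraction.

Multiply the conditional probabilities at each draw: 17/33 · 16/32 = 272/1056 = 17/66.

17/66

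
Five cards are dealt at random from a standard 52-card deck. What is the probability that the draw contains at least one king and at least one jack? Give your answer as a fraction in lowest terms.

There are C(52,5) = 2598960 possible draws.
By inclusion-exclusion on the complements, draws missing all kings or all jacks: C(48,5) + C(48,5) − C(44,5) = 1712304 + 1712304 − 1086008 = 2338600.
So draws with at least one of each: 2598960 − 2338600 = 260360, probability 260360/2598960 = 6509/64974.

6509/64974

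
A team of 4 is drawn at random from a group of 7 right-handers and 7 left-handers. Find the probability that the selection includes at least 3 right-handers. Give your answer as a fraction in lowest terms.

Total selections: C(14,4) = 1001.
Favorable selections (at least 3 right-handers): C(7,3)·C(7,1) + C(7,4)·C(7,0) = 245 + 35 = 280.
Probability = 280/1001 = 40/143.

40/143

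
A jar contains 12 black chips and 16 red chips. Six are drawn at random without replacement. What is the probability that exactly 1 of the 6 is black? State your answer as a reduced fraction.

The sample space is all 6-subsets of the 28: C(28,6) = 376740.
Selections with exactly 1 black: choose 1 of the 12 black and 5 of the 16 red, C(12,1)·C(16,5) = 12·4368 = 52416.
Probability = 52416/376740 = 16/115.

16/115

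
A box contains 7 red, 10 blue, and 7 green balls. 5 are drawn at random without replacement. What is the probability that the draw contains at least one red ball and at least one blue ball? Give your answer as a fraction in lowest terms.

There are C(24,5) = 42504 possible draws.
By inclusion-exclusion on the complements, draws missing all red or all blue: C(17,5) + C(14,5) − C(7,5) = 6188 + 2002 − 21 = 8169.
So draws with at least one of each: 42504 − 8169 = 34335, probability 34335/42504 = 1635/2024.

1635/2024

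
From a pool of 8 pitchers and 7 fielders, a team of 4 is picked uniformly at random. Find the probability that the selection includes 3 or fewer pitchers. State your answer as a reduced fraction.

There are C(15,4) = 1365 ways to choose the 4.
The complement is exactly 4 pitchers: C(8,4)·C(7,0) = 70.
Probability = 1 − 70/1365 = 1295/1365 = 37/39.

37/39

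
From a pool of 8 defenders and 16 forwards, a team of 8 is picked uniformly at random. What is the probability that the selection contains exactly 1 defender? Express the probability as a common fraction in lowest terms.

There are C(24,8) = 735471 ways to choose 8 from 24.
Selections with exactly 1 defender: choose 1 of the 8 defenders and 7 of the 16 forwards, C(8,1)·C(16,7) = 8·11440 = 91520.
Probability = 91520/735471 = 8320/66861.

8320/66861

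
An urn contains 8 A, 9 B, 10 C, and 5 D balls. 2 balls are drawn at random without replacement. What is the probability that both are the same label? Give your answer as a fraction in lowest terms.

119/496

There are C(32,2) = 496 ways to draw 2 balls.
All same label: C(8,2) + C(9,2) + C(10,2) + C(5,2) = 28 + 36 + 45 + 10 = 119.
Probability = 119/496.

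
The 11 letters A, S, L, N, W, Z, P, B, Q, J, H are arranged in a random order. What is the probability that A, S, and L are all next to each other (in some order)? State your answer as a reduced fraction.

3/55

There are 11! = 39916800 arrangements.
Treat the three as one block: 9! placements × 3! orders within the block = 362880·6 = 2177280.
Probability = 2177280/39916800 = 3/55.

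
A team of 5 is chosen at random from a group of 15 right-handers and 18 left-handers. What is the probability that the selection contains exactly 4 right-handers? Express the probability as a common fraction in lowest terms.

4095/39556

Total number of selections: C(33,5) = 237336.
Selections with exactly 4 right-handers: choose 4 of the 15 right-handers and 1 of the 18 left-handers, C(15,4)·C(18,1) = 1365·18 = 24570.
Probability = 24570/237336 = 4095/39556.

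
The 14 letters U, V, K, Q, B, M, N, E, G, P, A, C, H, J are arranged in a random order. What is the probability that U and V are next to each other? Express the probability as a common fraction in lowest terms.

1/7

There are 14! = 87178291200 arrangements.
Treat U and V as a block: 13! arrangements of the blocks × 2 orders within the block = 2·6227020800 = 12454041600.
Probability = 12454041600/87178291200 = 1/7.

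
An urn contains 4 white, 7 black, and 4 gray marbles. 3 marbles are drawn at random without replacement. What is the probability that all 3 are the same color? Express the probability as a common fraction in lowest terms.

43/455

There are C(15,3) = 455 ways to draw 3 marbles.
All same color: C(4,3) + C(7,3) + C(4,3) = 4 + 35 + 4 = 43.
Probability = 43/455.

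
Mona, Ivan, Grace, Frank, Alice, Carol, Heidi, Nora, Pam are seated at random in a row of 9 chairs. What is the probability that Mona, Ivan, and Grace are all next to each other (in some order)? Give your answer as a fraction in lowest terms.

1/12

There are 9! = 362880 arrangements.
Treat the three as one block: 7! placements × 3! orders within the block = 5040·6 = 30240.
Probability = 30240/362880 = 1/12.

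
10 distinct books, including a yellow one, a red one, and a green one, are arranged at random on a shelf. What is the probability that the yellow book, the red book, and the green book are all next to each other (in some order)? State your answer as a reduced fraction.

1/15

There are 10! = 3628800 arrangements.
Treat the three as one block: 8! placements × 3! orders within the block = 40320·6 = 241920.
Probability = 241920/3628800 = 1/15.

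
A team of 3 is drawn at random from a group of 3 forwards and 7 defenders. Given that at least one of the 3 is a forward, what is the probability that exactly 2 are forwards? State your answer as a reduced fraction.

21/85

Work in counts. Selections with at least one forward: C(10,3) − C(7,3) = 120 − 35 = 85.
Of those, selections where exactly 2 are forwards: C(3,2)·C(7,1) = 3·7 = 21.
Conditional probability = 21/85.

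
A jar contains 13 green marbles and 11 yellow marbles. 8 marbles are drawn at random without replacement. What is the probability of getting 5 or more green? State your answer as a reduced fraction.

There are C(24,8) = 735471 ways to choose the 8.
Favorable selections (5 or more green): C(13,5)·C(11,3) + C(13,6)·C(11,2) + C(13,7)·C(11,1) + C(13,8)·C(11,0) = 212355 + 94380 + 18876 + 1287 = 326898.
Probability = 326898/735471 = 3302/7429.

3302/7429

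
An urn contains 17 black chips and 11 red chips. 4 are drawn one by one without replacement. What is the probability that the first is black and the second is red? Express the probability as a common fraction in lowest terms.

187/756

Multiply the conditional probabilities at each draw: 17/28 · 11/27 = 187/756.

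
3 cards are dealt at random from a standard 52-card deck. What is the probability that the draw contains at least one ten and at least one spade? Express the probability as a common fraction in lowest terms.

33/260

There are C(52,3) = 22100 possible draws.
By inclusion-exclusion on the complements, draws missing all tens or all spades: C(48,3) + C(39,3) − C(36,3) = 17296 + 9139 − 7140 = 19295.
So draws with at least one of each: 22100 − 19295 = 2805, probability 2805/22100 = 33/260.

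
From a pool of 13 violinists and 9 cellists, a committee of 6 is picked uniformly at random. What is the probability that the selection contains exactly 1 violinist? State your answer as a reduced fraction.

The sample space is all 6-subsets of the 22: C(22,6) = 74613.
Selections with exactly 1 violinist: choose 1 of the 13 violinists and 5 of the 9 cellists, C(13,1)·C(9,5) = 13·126 = 1638.
Probability = 1638/74613 = 78/3553.

78/3553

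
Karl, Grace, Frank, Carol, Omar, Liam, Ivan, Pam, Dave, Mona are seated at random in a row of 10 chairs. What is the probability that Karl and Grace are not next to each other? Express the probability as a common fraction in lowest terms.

There are 10! = 3628800 arrangements.
Arrangements with Karl and Grace adjacent: 2·9! = 725760.
So not adjacent: 3628800 − 725760 = 2903040, probability 2903040/3628800 = 4/5.

4/5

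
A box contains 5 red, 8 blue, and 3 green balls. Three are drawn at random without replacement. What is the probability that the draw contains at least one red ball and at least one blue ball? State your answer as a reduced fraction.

There are C(16,3) = 560 possible draws.
By inclusion-exclusion on the complements, draws missing all red or all blue: C(11,3) + C(8,3) − C(3,3) = 165 + 56 − 1 = 220.
So draws with at least one of each: 560 − 220 = 340, probability 340/560 = 17/28.

17/28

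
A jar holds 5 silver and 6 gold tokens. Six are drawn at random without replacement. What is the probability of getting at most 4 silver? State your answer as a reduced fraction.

76/77

Total selections: C(11,6) = 462.
The complement is exactly 5 silver: C(5,5)·C(6,1) = 6.
Probability = 1 − 6/462 = 456/462 = 76/77.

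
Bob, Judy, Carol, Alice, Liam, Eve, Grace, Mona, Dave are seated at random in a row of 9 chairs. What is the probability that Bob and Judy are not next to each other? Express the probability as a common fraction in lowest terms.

7/9

There are 9! = 362880 arrangements.
Arrangements with Bob and Judy adjacent: 2·8! = 80640.
So not adjacent: 362880 − 80640 = 282240, probability 282240/362880 = 7/9.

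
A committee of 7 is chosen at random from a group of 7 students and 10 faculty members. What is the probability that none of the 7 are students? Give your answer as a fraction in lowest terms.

15/2431

There are C(17,7) = 19448 possible selections.
Selections with no students (all faculty members): C(10,7) = 120.
Probability = 120/19448 = 15/2431.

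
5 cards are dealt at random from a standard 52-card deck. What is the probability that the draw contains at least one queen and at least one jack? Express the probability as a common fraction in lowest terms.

6509/64974

There are C(52,5) = 2598960 possible draws.
By inclusion-exclusion on the complements, draws missing all queens or all jacks: C(48,5) + C(48,5) − C(44,5) = 1712304 + 1712304 − 1086008 = 2338600.
So draws with at least one of each: 2598960 − 2338600 = 260360, probability 260360/2598960 = 6509/64974.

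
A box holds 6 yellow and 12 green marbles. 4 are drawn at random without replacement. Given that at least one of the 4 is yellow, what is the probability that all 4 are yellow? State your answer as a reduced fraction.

Work in counts. Selections with at least one yellow: C(18,4) − C(12,4) = 3060 − 495 = 2565.
Of those, selections where all 4 are yellow: C(6,4) = 15.
Conditional probability = 15/2565 = 1/171.

1/171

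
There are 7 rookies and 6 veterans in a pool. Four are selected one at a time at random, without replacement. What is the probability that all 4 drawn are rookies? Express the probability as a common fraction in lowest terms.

Multiply the conditional probabilities at each draw: 7/13 · 6/12 · 5/11 · 4/10 = 840/17160 = 7/143.

7/143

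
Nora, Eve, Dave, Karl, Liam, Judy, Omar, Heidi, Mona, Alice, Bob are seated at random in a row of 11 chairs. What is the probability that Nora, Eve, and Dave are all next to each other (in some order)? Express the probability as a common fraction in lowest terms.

There are 11! = 39916800 arrangements.
Treat the three as one block: 9! placements × 3! orders within the block = 362880·6 = 2177280.
Probability = 2177280/39916800 = 3/55.

3/55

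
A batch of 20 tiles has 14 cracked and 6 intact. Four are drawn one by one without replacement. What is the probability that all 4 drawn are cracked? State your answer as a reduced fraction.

1001/4845

Multiply the conditional probabilities at each draw: 14/20 · 13/19 · 12/18 · 11/17 = 24024/116280 = 1001/4845.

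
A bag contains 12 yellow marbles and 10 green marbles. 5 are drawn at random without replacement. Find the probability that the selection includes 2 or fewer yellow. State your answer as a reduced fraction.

54/133

There are C(22,5) = 26334 ways to choose the 5.
Favorable selections (2 or fewer yellow): C(12,0)·C(10,5) + C(12,1)·C(10,4) + C(12,2)·C(10,3) = 252 + 2520 + 7920 = 10692.
Probability = 10692/26334 = 54/133.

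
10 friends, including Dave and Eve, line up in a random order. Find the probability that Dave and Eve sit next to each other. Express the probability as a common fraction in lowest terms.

There are 10! = 3628800 arrangements.
Treat Dave and Eve as a block: 9! arrangements of the blocks × 2 orders within the block = 2·362880 = 725760.
Probability = 725760/3628800 = 1/5.

1/5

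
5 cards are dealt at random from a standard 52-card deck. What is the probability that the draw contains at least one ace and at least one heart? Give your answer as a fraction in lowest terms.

229297/866320

There are C(52,5) = 2598960 possible draws.
By inclusion-exclusion on the complements, draws missing all aces or all hearts: C(48,5) + C(39,5) − C(36,5) = 1712304 + 575757 − 376992 = 1911069.
So draws with at least one of each: 2598960 − 1911069 = 687891, probability 687891/2598960 = 229297/866320.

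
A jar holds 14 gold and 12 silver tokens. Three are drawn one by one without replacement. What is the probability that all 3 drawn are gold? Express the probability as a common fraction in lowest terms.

7/50

Multiply the conditional probabilities at each draw: 14/26 · 13/25 · 12/24 = 2184/15600 = 7/50.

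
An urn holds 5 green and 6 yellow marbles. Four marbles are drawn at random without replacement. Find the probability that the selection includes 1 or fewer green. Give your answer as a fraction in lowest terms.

23/66

Total selections: C(11,4) = 330.
Favorable selections (1 or fewer green): C(5,0)·C(6,4) + C(5,1)·C(6,3) = 15 + 100 = 115.
Probability = 115/330 = 23/66.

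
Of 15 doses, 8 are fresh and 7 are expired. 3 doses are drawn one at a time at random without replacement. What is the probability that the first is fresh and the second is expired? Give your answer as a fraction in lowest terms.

4/15

Multiply the conditional probabilities at each draw: 8/15 · 7/14 = 56/210 = 4/15.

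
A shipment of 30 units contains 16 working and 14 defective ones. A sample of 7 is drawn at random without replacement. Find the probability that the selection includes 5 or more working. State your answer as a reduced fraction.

334/1305

There are C(30,7) = 2035800 ways to choose the 7.
Favorable selections (5 or more working): C(16,5)·C(14,2) + C(16,6)·C(14,1) + C(16,7)·C(14,0) = 397488 + 112112 + 11440 = 521040.
Probability = 521040/2035800 = 334/1305.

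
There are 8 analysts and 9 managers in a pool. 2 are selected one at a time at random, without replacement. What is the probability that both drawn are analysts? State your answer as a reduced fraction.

7/34

Multiply the conditional probabilities at each draw: 8/17 · 7/16 = 56/272 = 7/34.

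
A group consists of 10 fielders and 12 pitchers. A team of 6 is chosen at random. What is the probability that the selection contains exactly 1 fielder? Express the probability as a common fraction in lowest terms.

240/2261

Total number of selections: C(22,6) = 74613.
Selections with exactly 1 fielder: choose 1 of the 10 fielders and 5 of the 12 pitchers, C(10,1)·C(12,5) = 10·792 = 7920.
Probability = 7920/74613 = 240/2261.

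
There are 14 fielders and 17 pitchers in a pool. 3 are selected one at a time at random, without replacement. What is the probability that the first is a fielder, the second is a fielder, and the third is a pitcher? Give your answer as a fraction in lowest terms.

1547/13485

Multiply the conditional probabilities at each draw: 14/31 · 13/30 · 17/29 = 3094/26970 = 1547/13485.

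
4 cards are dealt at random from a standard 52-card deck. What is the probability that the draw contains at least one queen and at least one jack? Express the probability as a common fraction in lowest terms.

There are C(52,4) = 270725 possible draws.
By inclusion-exclusion on the complements, draws missing all queens or all jacks: C(48,4) + C(48,4) − C(44,4) = 194580 + 194580 − 135751 = 253409.
So draws with at least one of each: 270725 − 253409 = 17316, probability 17316/270725 = 1332/20825.

1332/20825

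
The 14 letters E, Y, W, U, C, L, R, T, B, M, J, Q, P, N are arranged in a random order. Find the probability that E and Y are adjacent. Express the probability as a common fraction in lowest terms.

1/7

There are 14! = 87178291200 arrangements.
Treat E and Y as a block: 13! arrangements of the blocks × 2 orders within the block = 2·6227020800 = 12454041600.
Probability = 12454041600/87178291200 = 1/7.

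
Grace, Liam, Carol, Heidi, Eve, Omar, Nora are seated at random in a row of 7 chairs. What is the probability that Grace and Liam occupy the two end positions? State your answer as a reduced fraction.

1/21

There are 7! = 5040 arrangements.
Place Grace and Liam at the ends in 2 ways, arrange the remaining 5 in 5! = 120 ways: 2·120 = 240.
Probability = 240/5040 = 1/21.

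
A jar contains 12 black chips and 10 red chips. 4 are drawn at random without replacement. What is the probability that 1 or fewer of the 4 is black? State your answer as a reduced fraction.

30/133

There are C(22,4) = 7315 ways to choose the 4.
Favorable selections (1 or fewer black): C(12,0)·C(10,4) + C(12,1)·C(10,3) = 210 + 1440 = 1650.
Probability = 1650/7315 = 30/133.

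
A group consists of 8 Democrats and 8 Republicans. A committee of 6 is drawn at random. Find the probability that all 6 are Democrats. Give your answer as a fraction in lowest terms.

1/286

There are C(16,6) = 8008 possible selections.
Selections with all Democrats: C(8,6) = 28.
Probability = 28/8008 = 1/286.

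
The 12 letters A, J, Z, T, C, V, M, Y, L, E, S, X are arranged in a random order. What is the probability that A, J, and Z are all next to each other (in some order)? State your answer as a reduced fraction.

There are 12! = 479001600 arrangements.
Treat the three as one block: 10! placements × 3! orders within the block = 3628800·6 = 21772800.
Probability = 21772800/479001600 = 1/22.

1/22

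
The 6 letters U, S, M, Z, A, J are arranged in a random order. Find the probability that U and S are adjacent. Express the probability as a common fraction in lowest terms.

There are 6! = 720 arrangements.
Treat U and S as a block: 5! arrangements of the blocks × 2 orders within the block = 2·120 = 240.
Probability = 240/720 = 1/3.

1/3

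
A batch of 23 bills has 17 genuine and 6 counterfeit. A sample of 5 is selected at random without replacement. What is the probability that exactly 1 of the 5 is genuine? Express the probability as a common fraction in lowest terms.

255/33649

There are C(23,5) = 33649 ways to choose 5 from 23.
Selections with exactly 1 genuine: choose 1 of the 17 genuine and 4 of the 6 counterfeit, C(17,1)·C(6,4) = 17·15 = 255.
Probability = 255/33649.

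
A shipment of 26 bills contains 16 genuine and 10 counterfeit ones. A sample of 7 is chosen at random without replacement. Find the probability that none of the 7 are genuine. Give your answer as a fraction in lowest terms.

There are C(26,7) = 657800 possible selections.
Selections with no genuine (all counterfeit): C(10,7) = 120.
Probability = 120/657800 = 3/16445.

3/16445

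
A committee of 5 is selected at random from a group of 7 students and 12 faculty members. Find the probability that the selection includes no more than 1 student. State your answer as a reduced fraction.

Total selections: C(19,5) = 11628.
Favorable selections (no more than 1 student): C(7,0)·C(12,5) + C(7,1)·C(12,4) = 792 + 3465 = 4257.
Probability = 4257/11628 = 473/1292.

473/1292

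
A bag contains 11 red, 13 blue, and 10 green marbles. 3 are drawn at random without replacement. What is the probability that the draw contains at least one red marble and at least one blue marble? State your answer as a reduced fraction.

There are C(34,3) = 5984 possible draws.
By inclusion-exclusion on the complements, draws missing all red or all blue: C(23,3) + C(21,3) − C(10,3) = 1771 + 1330 − 120 = 2981.
So draws with at least one of each: 5984 − 2981 = 3003, probability 3003/5984 = 273/544.

273/544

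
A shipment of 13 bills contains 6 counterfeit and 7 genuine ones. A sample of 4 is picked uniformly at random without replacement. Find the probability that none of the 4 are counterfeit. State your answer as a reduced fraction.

7/143

There are C(13,4) = 715 possible selections.
Selections with no counterfeit (all genuine): C(7,4) = 35.
Probability = 35/715 = 7/143.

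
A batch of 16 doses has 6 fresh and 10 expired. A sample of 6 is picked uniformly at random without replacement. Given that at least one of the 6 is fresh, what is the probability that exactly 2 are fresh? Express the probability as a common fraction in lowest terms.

225/557

Work in counts. Selections with at least one fresh: C(16,6) − C(10,6) = 8008 − 210 = 7798.
Of those, selections where exactly 2 are fresh: C(6,2)·C(10,4) = 15·210 = 3150.
Conditional probability = 3150/7798 = 225/557.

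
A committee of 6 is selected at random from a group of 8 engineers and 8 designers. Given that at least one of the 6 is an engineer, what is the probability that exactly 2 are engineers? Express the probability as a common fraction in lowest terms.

Work in counts. Selections with at least one engineer: C(16,6) − C(8,6) = 8008 − 28 = 7980.
Of those, selections where exactly 2 are engineers: C(8,2)·C(8,4) = 28·70 = 1960.
Conditional probability = 1960/7980 = 14/57.

14/57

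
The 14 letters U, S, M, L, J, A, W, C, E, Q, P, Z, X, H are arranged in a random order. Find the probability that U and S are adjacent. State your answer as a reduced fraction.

There are 14! = 87178291200 arrangements.
Treat U and S as a block: 13! arrangements of the blocks × 2 orders within the block = 2·6227020800 = 12454041600.
Probability = 12454041600/87178291200 = 1/7.

1/7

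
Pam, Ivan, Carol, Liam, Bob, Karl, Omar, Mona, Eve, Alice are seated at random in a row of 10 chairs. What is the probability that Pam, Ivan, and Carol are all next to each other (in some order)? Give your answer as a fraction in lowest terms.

There are 10! = 3628800 arrangements.
Treat the three as one block: 8! placements × 3! orders within the block = 40320·6 = 241920.
Probability = 241920/3628800 = 1/15.

1/15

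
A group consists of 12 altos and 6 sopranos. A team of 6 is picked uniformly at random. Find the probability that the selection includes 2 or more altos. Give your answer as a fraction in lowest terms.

18491/18564

Total selections: C(18,6) = 18564.
Favorable selections (2 or more altos): C(12,2)·C(6,4) + C(12,3)·C(6,3) + C(12,4)·C(6,2) + C(12,5)·C(6,1) + C(12,6)·C(6,0) = 990 + 4400 + 7425 + 4752 + 924 = 18491.
Probability = 18491/18564.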